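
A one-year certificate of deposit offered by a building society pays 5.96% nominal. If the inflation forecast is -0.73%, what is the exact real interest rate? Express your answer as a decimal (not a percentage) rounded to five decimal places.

0.06739

1 + r = 1.05960 / 0.99270 = 1.067392
r = 1.067392 − 1 = 6.7392%, i.e. 0.06739.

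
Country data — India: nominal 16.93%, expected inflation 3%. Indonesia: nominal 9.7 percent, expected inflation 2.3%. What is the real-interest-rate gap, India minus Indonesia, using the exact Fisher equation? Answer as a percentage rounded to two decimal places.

India: (1 + 0.1693)/(1 + 0.0300) − 1 = 13.5243%
Indonesia: (1 + 0.0970)/(1 + 0.0230) − 1 = 7.2336%
Differential = 13.5243% − 7.2336% = 6.2906% → 6.29%.

6.29%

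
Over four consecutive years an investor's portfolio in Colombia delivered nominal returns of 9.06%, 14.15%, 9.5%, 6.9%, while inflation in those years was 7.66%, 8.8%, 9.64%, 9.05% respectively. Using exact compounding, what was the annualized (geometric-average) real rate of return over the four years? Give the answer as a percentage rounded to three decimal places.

0.998%

Compound the nominal returns: 1.0906 × 1.1415 × 1.0950 × 1.0690 = 1.45724721.
Compound inflation: 1.0766 × 1.0880 × 1.0964 × 1.0905 = 1.40048341.
Deflate: 1.45724721 / 1.40048341 = 1.04053158.
Annualized real rate = 1.04053158^(1/4) − 1 = 0.9982% → 0.998%.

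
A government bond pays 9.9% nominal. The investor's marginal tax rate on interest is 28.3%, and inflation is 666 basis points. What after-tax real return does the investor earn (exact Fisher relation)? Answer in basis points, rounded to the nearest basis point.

After-tax nominal return = 9.9% × (1 − 0.283) = 7.0983%.
1 + r = 1.070983 / 1.06660 = 1.004109
After-tax real rate = 1.004109 − 1 → 41 basis points.

41 basis points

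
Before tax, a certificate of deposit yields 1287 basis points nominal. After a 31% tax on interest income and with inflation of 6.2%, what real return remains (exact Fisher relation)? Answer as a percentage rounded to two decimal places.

2.52%

After-tax nominal return = 12.87% × (1 − 0.31) = 8.8803%.
1 + r = 1.088803 / 1.06200 = 1.025238
After-tax real rate = 1.025238 − 1 → 2.52%.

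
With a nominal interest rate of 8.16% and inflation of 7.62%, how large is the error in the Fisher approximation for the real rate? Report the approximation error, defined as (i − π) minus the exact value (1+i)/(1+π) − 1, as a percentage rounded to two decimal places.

0.04%

Approximate: r ≈ 8.160% − 7.620% = 0.5400%
Exact: (1 + 0.0816)/(1 + 0.0762) − 1 = 0.5018%
Error = 0.5400% − 0.5018% = 0.0382% → 0.04%.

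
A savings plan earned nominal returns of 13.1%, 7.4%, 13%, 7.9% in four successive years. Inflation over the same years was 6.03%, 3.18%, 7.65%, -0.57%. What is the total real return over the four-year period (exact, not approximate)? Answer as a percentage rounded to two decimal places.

Nominal growth factor = 1.1310 × 1.0740 × 1.1300 × 1.0790 = 1.481040
Price-level growth factor = 1.0603 × 1.0318 × 1.0765 × 0.9943 = 1.170997
Real growth factor = 1.481040 / 1.170997 = 1.264768
Total real return = 1.264768 − 1 → 26.48%.

26.48%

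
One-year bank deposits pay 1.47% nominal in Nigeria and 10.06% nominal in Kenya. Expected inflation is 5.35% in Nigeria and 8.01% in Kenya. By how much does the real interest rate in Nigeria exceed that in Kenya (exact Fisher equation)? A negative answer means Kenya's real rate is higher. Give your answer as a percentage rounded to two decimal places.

Nigeria: (1 + 0.0147)/(1 + 0.0535) − 1 = -3.6830%
Kenya: (1 + 0.1006)/(1 + 0.0801) − 1 = 1.8980%
Differential = -3.6830% − 1.8980% = -5.5809% → -5.58%.

-5.58%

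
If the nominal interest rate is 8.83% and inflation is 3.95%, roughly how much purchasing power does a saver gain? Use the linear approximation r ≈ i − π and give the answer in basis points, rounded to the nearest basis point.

488 basis points

r ≈ i − π = 8.83% − 3.95% = 488 basis points.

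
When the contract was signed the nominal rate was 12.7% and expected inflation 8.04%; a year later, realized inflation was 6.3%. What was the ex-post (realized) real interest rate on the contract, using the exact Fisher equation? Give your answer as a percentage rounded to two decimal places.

Ex-post: (1 + 0.1270)/(1 + 0.0630) − 1 = 6.0207%
So the realized real rate is 6.02%.

6.02%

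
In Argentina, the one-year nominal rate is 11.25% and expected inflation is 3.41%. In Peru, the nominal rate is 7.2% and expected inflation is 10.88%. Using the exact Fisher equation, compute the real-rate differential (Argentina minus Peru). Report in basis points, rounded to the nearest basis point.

Argentina: (1 + 0.1125)/(1 + 0.0341) − 1 = 7.5815%
Peru: (1 + 0.0720)/(1 + 0.1088) − 1 = -3.3189%
Differential = 7.5815% − (-3.3189%) = 10.9004% → 1090 basis points.

1090 basis points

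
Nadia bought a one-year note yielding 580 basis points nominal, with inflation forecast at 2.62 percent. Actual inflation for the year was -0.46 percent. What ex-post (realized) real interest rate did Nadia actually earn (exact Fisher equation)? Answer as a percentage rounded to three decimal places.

6.289%

Ex-post: (1 + 0.0580)/(1 − 0.0046) − 1 = 6.2889%
So the realized real rate is 6.289%.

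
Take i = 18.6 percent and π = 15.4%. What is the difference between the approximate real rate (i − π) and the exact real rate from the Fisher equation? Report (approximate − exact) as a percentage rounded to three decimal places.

0.427%

Approximate: r ≈ 18.600% − 15.400% = 3.2000%
Exact: (1 + 0.1860)/(1 + 0.1540) − 1 = 2.7730%
Error = 3.2000% − 2.7730% = 0.4270% → 0.427%.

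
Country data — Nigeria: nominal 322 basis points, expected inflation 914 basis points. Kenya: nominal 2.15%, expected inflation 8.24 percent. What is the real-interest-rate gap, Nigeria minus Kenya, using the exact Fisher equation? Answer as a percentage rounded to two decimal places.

Nigeria: (1 + 0.0322)/(1 + 0.0914) − 1 = -5.4242%
Kenya: (1 + 0.0215)/(1 + 0.0824) − 1 = -5.6264%
Differential = -5.4242% − (-5.6264%) = 0.2022% → 0.20%.

0.20%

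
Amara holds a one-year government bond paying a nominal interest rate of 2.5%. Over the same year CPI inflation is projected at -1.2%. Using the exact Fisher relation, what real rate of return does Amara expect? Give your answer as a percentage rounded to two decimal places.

3.74%

By the Fisher relation, 1 + r = (1 + i)/(1 + π).
1 + r = 1.02500 / 0.98800 = 1.037449
r = 1.037449 − 1 = 3.7449%, i.e. 3.74%.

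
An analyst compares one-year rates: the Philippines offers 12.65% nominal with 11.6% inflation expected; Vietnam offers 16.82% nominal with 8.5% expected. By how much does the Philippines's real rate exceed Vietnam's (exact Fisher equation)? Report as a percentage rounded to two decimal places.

-6.73%

The Philippines: (1 + 0.1265)/(1 + 0.1160) − 1 = 0.9409%
Vietnam: (1 + 0.1682)/(1 + 0.0850) − 1 = 7.6682%
Differential = 0.9409% − 7.6682% = -6.7273% → -6.73%.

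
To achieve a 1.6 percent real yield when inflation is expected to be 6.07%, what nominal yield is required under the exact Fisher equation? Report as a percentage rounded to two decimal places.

(1 + i) = (1 + r)(1 + π) = 1.01600 × 1.06070 = 1.0776712
i = 1.0776712 − 1, so the required nominal rate is 7.77%.

7.77%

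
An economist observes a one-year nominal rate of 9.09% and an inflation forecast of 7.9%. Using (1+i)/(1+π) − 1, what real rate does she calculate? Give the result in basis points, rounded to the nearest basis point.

110 basis points

By the Fisher relation, 1 + r = (1 + i)/(1 + π).
1 + r = 1.09090 / 1.07900 = 1.011029
r = 1.011029 − 1 = 1.1029%, i.e. 110 basis points.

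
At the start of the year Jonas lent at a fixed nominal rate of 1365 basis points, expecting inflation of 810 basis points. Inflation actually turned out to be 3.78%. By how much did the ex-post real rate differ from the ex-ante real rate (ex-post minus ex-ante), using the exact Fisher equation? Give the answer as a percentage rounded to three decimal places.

Ex-ante: (1 + 0.1365)/(1 + 0.0810) − 1 = 5.1341%
Ex-post: (1 + 0.1365)/(1 + 0.0378) − 1 = 9.5105%
Difference (ex-post − ex-ante) = 4.3764% → 4.376%.

4.376%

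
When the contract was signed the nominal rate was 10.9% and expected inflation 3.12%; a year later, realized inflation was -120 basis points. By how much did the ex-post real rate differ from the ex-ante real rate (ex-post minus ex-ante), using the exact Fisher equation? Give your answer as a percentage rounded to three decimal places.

Ex-ante: (1 + 0.1090)/(1 + 0.0312) − 1 = 7.5446%
Ex-post: (1 + 0.1090)/(1 − 0.0120) − 1 = 12.2470%
Difference (ex-post − ex-ante) = 4.7024% → 4.702%.

4.702%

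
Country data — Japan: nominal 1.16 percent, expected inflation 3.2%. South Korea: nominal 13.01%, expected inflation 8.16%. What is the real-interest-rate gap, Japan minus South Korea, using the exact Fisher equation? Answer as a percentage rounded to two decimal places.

Japan: (1 + 0.0116)/(1 + 0.0320) − 1 = -1.9767%
South Korea: (1 + 0.1301)/(1 + 0.0816) − 1 = 4.4841%
Differential = -1.9767% − 4.4841% = -6.4608% → -6.46%.

-6.46%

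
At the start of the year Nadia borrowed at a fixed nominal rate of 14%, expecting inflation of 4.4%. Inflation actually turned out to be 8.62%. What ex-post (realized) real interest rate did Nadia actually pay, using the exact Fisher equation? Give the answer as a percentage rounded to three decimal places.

Ex-post: (1 + 0.1400)/(1 + 0.0862) − 1 = 4.9530%
So the realized real rate is 4.953%.

4.953%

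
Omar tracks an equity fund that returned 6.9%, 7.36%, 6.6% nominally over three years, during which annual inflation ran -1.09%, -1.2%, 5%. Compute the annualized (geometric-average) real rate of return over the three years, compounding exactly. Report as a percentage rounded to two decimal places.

Compound the nominal returns: 1.0690 × 1.0736 × 1.0660 = 1.22342517.
Compound inflation: 0.9891 × 0.9880 × 1.0500 = 1.02609234.
Deflate: 1.22342517 / 1.02609234 = 1.19231489.
Annualized real rate = 1.19231489^(1/3) − 1 = 6.0385% → 6.04%.

6.04%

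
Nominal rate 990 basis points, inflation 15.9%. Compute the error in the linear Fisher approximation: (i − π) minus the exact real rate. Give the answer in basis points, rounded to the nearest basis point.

Approximate: r ≈ 9.900% − 15.900% = -6.0000%
Exact: (1 + 0.0990)/(1 + 0.1590) − 1 = -5.1769%
Error = -6.0000% − (-5.1769%) = -0.8231% → -82 basis points.

-82 basis points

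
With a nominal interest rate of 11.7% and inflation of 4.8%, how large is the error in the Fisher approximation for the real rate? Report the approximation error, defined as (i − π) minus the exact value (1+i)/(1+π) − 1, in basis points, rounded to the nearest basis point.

32 basis points

Approximate: r ≈ 11.700% − 4.800% = 6.9000%
Exact: (1 + 0.1170)/(1 + 0.0480) − 1 = 6.5840%
Error = 6.9000% − 6.5840% = 0.3160% → 32 basis points.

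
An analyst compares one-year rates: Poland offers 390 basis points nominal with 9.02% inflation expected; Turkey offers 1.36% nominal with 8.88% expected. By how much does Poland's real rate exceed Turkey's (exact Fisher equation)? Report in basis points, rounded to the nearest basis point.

221 basis points

Poland: (1 + 0.0390)/(1 + 0.0902) − 1 = -4.6964%
Turkey: (1 + 0.0136)/(1 + 0.0888) − 1 = -6.9067%
Differential = -4.6964% − (-6.9067%) = 2.2103% → 221 basis points.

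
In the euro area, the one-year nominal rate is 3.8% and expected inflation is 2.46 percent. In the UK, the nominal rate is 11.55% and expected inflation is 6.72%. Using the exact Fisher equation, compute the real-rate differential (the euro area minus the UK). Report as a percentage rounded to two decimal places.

The euro area: (1 + 0.0380)/(1 + 0.0246) − 1 = 1.3078%
The UK: (1 + 0.1155)/(1 + 0.0672) − 1 = 4.5259%
Differential = 1.3078% − 4.5259% = -3.2180% → -3.22%.

-3.22%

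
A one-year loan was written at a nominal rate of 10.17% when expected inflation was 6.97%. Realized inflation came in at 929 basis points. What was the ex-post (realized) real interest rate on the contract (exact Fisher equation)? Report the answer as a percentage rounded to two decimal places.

Ex-post: (1 + 0.1017)/(1 + 0.0929) − 1 = 0.8052%
So the realized real rate is 0.81%.

0.81%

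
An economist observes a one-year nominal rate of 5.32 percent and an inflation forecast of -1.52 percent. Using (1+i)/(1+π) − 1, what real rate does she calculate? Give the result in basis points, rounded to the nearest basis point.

695 basis points

1 + r = 1.05320 / 0.98480 = 1.069456
r = 1.069456 − 1 = 6.9456%, i.e. 695 basis points.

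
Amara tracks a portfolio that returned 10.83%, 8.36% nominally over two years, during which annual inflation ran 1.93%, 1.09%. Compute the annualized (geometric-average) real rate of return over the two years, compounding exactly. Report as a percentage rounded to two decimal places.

Nominal growth factor = 1.1083 × 1.0836 = 1.20095388
Price-level growth factor = 1.0193 × 1.0109 = 1.03041037
Real growth factor = 1.20095388 / 1.03041037 = 1.16551028
Annualized real rate = 1.16551028^(1/2) − 1 = 7.9588% → 7.96%.

7.96%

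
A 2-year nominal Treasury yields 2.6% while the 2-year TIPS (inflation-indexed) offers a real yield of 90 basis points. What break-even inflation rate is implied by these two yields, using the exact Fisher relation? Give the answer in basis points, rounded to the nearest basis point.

168 basis points

(1 + π) = (1 + i)/(1 + r) = 1.02600 / 1.00900 = 1.016848
Break-even inflation = 1.016848 − 1 → 168 basis points.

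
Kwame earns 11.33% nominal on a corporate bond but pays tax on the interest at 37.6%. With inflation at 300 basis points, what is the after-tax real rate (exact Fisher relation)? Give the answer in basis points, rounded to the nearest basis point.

After-tax nominal return = 11.33% × (1 − 0.376) = 7.06992%.
1 + r = 1.0706992 / 1.03000 = 1.039514
After-tax real rate = 1.039514 − 1 → 395 basis points.

395 basis points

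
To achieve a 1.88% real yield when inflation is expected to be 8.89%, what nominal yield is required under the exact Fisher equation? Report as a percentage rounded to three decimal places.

(1 + i) = (1 + r)(1 + π) = 1.01880 × 1.08890 = 1.10937132
i = 1.10937132 − 1, so the required nominal rate is 10.937%.

10.937%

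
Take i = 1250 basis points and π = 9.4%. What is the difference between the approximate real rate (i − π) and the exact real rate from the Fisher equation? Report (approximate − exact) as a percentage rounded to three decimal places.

Approximate: r ≈ 12.500% − 9.400% = 3.1000%
Exact: (1 + 0.1250)/(1 + 0.0940) − 1 = 2.8336%
Error = 3.1000% − 2.8336% = 0.2664% → 0.266%.

0.266%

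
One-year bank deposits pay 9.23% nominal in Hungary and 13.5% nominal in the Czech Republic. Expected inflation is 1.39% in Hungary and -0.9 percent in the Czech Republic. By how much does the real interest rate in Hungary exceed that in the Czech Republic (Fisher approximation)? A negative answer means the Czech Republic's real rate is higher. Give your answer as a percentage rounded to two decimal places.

Hungary: 9.23% − 1.39% = 7.840%
The Czech Republic: 13.5% − (-0.9%) = 14.400%
Differential = -6.560% → -6.56%.

-6.56%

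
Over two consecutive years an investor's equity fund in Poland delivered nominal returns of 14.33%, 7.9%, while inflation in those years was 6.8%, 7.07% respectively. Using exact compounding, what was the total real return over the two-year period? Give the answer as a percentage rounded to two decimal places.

7.88%

Nominal growth factor = 1.1433 × 1.0790 = 1.233621
Price-level growth factor = 1.0680 × 1.0707 = 1.143508
Real growth factor = 1.233621 / 1.143508 = 1.078804
Total real return = 1.078804 − 1 → 7.88%.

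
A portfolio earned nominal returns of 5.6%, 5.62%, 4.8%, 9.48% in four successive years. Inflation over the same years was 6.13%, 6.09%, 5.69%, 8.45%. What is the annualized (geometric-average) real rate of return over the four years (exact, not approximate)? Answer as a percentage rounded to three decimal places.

Compound the nominal returns: 1.0560 × 1.0562 × 1.0480 × 1.0948 = 1.27969406.
Compound inflation: 1.0613 × 1.0609 × 1.0569 × 1.0845 = 1.29055366.
Deflate: 1.27969406 / 1.29055366 = 0.99158531.
Annualized real rate = 0.99158531^(1/4) − 1 = -0.2110% → -0.211%.

-0.211%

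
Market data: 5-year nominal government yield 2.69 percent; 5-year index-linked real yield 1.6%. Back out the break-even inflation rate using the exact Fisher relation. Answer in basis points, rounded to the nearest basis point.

(1 + π) = (1 + i)/(1 + r) = 1.02690 / 1.01600 = 1.010728
Break-even inflation = 1.010728 − 1 → 107 basis points.

107 basis points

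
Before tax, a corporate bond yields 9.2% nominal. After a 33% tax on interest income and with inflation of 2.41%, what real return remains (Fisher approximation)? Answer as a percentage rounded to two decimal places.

3.75%

After-tax nominal return = 9.2% × (1 − 0.33) = 6.1640%.
r ≈ 6.1640% − 2.41% → 3.75%.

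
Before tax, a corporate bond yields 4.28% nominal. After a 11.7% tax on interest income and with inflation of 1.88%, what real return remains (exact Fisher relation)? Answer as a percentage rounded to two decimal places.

After-tax nominal return = 4.28% × (1 − 0.117) = 3.77924%.
1 + r = 1.0377924 / 1.01880 = 1.018642
After-tax real rate = 1.018642 − 1 → 1.86%.

1.86%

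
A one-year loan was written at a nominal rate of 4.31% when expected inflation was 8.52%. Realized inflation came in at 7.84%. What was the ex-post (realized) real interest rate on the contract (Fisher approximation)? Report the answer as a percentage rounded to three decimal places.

Ex-post: 4.31% − 7.84% = -3.530%
So the realized real rate is -3.530%.

-3.530%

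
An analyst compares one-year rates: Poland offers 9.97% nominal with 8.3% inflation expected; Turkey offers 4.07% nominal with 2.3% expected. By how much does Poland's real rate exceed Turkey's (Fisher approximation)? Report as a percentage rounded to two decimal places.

-0.10%

Poland: 9.97% − 8.3% = 1.670%
Turkey: 4.07% − 2.3% = 1.770%
Differential = -0.100% → -0.10%.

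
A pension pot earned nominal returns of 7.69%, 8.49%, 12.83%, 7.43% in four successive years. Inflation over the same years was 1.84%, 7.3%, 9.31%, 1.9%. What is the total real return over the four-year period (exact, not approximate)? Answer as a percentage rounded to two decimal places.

16.35%

Compound the nominal returns: 1.0769 × 1.0849 × 1.1283 × 1.0743 = 1.416170.
Compound inflation: 1.0184 × 1.0730 × 1.0931 × 1.0190 = 1.217173.
Deflate: 1.416170 / 1.217173 = 1.163491.
Total real return = 1.163491 − 1 → 16.35%.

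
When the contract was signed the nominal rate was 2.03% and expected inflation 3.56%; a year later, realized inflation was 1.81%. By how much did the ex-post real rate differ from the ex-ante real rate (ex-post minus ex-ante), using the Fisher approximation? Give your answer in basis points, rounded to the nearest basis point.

Ex-ante: 2.03% − 3.56% = -1.530%
Ex-post: 2.03% − 1.81% = 0.220%
Difference (ex-post − ex-ante) = 1.7500% → 175 basis points.

175 basis points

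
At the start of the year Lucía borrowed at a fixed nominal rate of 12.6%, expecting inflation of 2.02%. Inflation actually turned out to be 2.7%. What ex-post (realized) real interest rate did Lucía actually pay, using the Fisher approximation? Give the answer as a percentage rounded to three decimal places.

Ex-post: 12.6% − 2.7% = 9.900%
So the realized real rate is 9.900%.

9.900%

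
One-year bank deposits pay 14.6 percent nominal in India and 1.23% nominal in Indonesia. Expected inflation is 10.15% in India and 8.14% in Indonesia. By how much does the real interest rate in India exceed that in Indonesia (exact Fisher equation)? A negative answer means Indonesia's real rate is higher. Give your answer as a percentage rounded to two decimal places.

10.43%

India: (1 + 0.1460)/(1 + 0.1015) − 1 = 4.0399%
Indonesia: (1 + 0.0123)/(1 + 0.0814) − 1 = -6.3899%
Differential = 4.0399% − (-6.3899%) = 10.4298% → 10.43%.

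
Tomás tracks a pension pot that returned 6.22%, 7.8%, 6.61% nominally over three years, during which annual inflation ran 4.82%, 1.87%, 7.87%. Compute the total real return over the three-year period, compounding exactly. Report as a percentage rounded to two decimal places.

Nominal growth factor = 1.0622 × 1.0780 × 1.0661 = 1.220740
Price-level growth factor = 1.0482 × 1.0187 × 1.0787 = 1.151837
Real growth factor = 1.220740 / 1.151837 = 1.059819
Total real return = 1.059819 − 1 → 5.98%.

5.98%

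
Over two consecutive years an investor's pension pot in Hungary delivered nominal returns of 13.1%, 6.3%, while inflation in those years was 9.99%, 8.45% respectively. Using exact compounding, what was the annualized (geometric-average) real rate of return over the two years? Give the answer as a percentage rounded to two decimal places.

0.39%

Compound the nominal returns: 1.1310 × 1.0630 = 1.20225300.
Compound inflation: 1.0999 × 1.0845 = 1.19284155.
Deflate: 1.20225300 / 1.19284155 = 1.00788994.
Annualized real rate = 1.00788994^(1/2) − 1 = 0.3937% → 0.39%.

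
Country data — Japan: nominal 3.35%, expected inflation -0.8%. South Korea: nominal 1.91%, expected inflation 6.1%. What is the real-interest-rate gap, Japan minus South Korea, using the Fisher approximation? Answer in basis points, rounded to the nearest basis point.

834 basis points

Japan: 3.35% − (-0.8%) = 4.150%
South Korea: 1.91% − 6.1% = -4.190%
Differential = 8.340% → 834 basis points.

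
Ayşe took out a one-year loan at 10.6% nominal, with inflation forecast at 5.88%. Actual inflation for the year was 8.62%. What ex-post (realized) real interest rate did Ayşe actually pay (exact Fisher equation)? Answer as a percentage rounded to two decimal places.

1.82%

Ex-post: (1 + 0.1060)/(1 + 0.0862) − 1 = 1.8229%
So the realized real rate is 1.82%.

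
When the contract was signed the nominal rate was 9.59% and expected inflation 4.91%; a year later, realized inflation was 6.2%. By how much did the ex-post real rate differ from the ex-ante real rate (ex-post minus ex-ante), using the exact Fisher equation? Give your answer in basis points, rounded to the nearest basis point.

-127 basis points

Ex-ante: (1 + 0.0959)/(1 + 0.0491) − 1 = 4.4610%
Ex-post: (1 + 0.0959)/(1 + 0.0620) − 1 = 3.1921%
Difference (ex-post − ex-ante) = -1.2689% → -127 basis points.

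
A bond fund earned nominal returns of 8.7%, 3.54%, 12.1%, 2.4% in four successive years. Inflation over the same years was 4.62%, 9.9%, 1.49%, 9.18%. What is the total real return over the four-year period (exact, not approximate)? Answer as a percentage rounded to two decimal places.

1.41%

Nominal growth factor = 1.0870 × 1.0354 × 1.1210 × 1.0240 = 1.291943
Price-level growth factor = 1.0462 × 1.0990 × 1.0149 × 1.0918 = 1.274027
Real growth factor = 1.291943 / 1.274027 = 1.014062
Total real return = 1.014062 − 1 → 1.41%.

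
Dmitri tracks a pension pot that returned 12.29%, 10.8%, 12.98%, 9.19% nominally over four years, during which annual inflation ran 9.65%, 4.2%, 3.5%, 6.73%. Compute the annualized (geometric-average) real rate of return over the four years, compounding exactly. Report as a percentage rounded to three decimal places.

Compound the nominal returns: 1.1229 × 1.1080 × 1.1298 × 1.0919 = 1.53484767.
Compound inflation: 1.0965 × 1.0420 × 1.0350 × 1.0673 = 1.26212746.
Deflate: 1.53484767 / 1.26212746 = 1.21607977.
Annualized real rate = 1.21607977^(1/4) − 1 = 5.0124% → 5.012%.

5.012%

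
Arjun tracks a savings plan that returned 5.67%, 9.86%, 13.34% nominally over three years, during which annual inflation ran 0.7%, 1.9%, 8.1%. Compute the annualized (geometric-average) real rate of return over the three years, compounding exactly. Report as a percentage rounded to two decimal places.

5.86%

Nominal growth factor = 1.0567 × 1.0986 × 1.1334 = 1.31575343
Price-level growth factor = 1.0070 × 1.0190 × 1.0810 = 1.10924977
Real growth factor = 1.31575343 / 1.10924977 = 1.18616515
Annualized real rate = 1.18616515^(1/3) − 1 = 5.8559% → 5.86%.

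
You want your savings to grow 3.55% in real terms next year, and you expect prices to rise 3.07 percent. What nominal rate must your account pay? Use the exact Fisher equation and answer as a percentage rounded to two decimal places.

(1 + i) = (1 + r)(1 + π) = 1.03550 × 1.03070 = 1.06728985
i = 1.06728985 − 1, so the required nominal rate is 6.73%.

6.73%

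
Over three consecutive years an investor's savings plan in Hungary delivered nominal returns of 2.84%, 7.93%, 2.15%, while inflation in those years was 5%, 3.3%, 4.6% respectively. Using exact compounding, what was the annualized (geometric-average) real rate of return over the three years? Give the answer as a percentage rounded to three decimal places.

-0.021%

Nominal growth factor = 1.0284 × 1.0793 × 1.0215 = 1.13381609
Price-level growth factor = 1.0500 × 1.0330 × 1.0460 = 1.13454390
Real growth factor = 1.13381609 / 1.13454390 = 0.99935850
Annualized real rate = 0.99935850^(1/3) − 1 = -0.0214% → -0.021%.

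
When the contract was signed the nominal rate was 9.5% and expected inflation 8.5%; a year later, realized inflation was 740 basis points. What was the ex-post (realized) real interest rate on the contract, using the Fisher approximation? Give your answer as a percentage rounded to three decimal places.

Ex-post: 9.5% − 7.4% = 2.100%
So the realized real rate is 2.100%.

2.100%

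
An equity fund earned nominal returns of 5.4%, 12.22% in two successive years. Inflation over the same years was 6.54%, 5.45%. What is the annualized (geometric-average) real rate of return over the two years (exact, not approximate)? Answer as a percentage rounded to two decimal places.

Nominal growth factor = 1.0540 × 1.1222 = 1.18279880
Price-level growth factor = 1.0654 × 1.0545 = 1.12346430
Real growth factor = 1.18279880 / 1.12346430 = 1.05281387
Annualized real rate = 1.05281387^(1/2) − 1 = 2.6067% → 2.61%.

2.61%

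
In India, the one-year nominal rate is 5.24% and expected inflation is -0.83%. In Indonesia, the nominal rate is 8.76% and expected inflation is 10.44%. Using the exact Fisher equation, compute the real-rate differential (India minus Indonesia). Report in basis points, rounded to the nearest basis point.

764 basis points

India: (1 + 0.0524)/(1 − 0.0083) − 1 = 6.1208%
Indonesia: (1 + 0.0876)/(1 + 0.1044) − 1 = -1.5212%
Differential = 6.1208% − (-1.5212%) = 7.6420% → 764 basis points.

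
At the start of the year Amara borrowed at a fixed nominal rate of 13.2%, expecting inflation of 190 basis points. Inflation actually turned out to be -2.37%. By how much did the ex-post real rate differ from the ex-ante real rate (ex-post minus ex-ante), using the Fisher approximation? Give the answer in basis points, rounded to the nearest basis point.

Ex-ante: 13.2% − 1.9% = 11.300%
Ex-post: 13.2% − (-2.37%) = 15.570%
Difference (ex-post − ex-ante) = 4.2700% → 427 basis points.

427 basis points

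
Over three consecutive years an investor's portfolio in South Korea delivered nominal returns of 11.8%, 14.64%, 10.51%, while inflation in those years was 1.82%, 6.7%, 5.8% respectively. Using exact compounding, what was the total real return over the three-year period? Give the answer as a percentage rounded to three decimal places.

23.224%

Compound the nominal returns: 1.1180 × 1.1464 × 1.1051 = 1.416379.
Compound inflation: 1.0182 × 1.0670 × 1.0580 = 1.149432.
Deflate: 1.416379 / 1.149432 = 1.232243.
Total real return = 1.232243 − 1 → 23.224%.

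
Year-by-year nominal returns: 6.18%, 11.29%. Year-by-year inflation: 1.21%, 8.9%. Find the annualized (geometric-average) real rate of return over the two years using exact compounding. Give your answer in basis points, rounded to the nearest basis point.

Compound the nominal returns: 1.0618 × 1.1129 = 1.18167722.
Compound inflation: 1.0121 × 1.0890 = 1.10217690.
Deflate: 1.18167722 / 1.10217690 = 1.07213027.
Annualized real rate = 1.07213027^(1/2) − 1 = 3.5437% → 354 basis points.

354 basis points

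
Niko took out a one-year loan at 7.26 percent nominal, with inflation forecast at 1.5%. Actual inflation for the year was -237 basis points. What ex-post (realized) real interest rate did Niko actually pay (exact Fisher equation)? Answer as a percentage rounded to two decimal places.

Ex-post: (1 + 0.0726)/(1 − 0.0237) − 1 = 9.8638%
So the realized real rate is 9.86%.

9.86%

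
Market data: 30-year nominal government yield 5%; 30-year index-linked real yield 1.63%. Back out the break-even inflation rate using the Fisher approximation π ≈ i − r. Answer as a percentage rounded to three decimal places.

3.370%

π ≈ i − r = 5% − 1.63% → 3.370%.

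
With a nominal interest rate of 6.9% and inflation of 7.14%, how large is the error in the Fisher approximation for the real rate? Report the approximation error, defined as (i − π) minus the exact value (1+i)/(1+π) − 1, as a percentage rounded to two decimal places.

-0.02%

Approximate: r ≈ 6.900% − 7.140% = -0.2400%
Exact: (1 + 0.0690)/(1 + 0.0714) − 1 = -0.2240%
Error = -0.2400% − (-0.2240%) = -0.0160% → -0.02%.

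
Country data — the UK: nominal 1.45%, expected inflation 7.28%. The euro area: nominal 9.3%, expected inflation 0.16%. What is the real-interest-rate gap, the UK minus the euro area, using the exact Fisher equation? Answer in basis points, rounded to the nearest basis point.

The UK: (1 + 0.0145)/(1 + 0.0728) − 1 = -5.4344%
The euro area: (1 + 0.0930)/(1 + 0.0016) − 1 = 9.1254%
Differential = -5.4344% − 9.1254% = -14.5598% → -1456 basis points.

-1456 basis points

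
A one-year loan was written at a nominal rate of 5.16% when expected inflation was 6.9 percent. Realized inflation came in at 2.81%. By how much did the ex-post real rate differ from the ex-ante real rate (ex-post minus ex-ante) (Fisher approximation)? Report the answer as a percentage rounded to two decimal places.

4.09%

Ex-ante: 5.16% − 6.9% = -1.740%
Ex-post: 5.16% − 2.81% = 2.350%
Difference (ex-post − ex-ante) = 4.0900% → 4.09%.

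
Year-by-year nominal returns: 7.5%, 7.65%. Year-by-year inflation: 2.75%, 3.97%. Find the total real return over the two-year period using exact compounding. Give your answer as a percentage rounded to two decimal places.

Compound the nominal returns: 1.0750 × 1.0765 = 1.157238.
Compound inflation: 1.0275 × 1.0397 = 1.068292.
Deflate: 1.157238 / 1.068292 = 1.083260.
Total real return = 1.083260 − 1 → 8.33%.

8.33%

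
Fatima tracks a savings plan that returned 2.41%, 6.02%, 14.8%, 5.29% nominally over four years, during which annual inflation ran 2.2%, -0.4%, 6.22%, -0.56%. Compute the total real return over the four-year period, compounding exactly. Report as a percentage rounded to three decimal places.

Compound the nominal returns: 1.0241 × 1.0602 × 1.1480 × 1.0529 = 1.312379.
Compound inflation: 1.0220 × 0.9960 × 1.0622 × 0.9944 = 1.075171.
Deflate: 1.312379 / 1.075171 = 1.220623.
Total real return = 1.220623 − 1 → 22.062%.

22.062%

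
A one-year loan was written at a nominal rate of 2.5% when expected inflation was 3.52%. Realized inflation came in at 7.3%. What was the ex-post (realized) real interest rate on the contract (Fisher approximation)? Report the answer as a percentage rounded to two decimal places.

-4.80%

Ex-post: 2.5% − 7.3% = -4.800%
So the realized real rate is -4.80%.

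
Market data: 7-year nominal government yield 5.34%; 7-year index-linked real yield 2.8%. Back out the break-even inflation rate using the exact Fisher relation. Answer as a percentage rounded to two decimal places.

2.47%

(1 + π) = (1 + i)/(1 + r) = 1.05340 / 1.02800 = 1.024708
Break-even inflation = 1.024708 − 1 → 2.47%.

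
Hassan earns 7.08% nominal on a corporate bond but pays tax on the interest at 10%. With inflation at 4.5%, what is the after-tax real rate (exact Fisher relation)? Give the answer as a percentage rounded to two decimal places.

1.79%

After-tax nominal return = 7.08% × (1 − 0.1) = 6.3720%.
1 + r = 1.06372 / 1.04500 = 1.017914
After-tax real rate = 1.017914 − 1 → 1.79%.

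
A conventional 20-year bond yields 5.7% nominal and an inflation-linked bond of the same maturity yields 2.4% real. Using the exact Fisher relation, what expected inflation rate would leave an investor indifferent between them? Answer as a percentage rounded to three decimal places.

(1 + π) = (1 + i)/(1 + r) = 1.05700 / 1.02400 = 1.032227
Break-even inflation = 1.032227 − 1 → 3.223%.

3.223%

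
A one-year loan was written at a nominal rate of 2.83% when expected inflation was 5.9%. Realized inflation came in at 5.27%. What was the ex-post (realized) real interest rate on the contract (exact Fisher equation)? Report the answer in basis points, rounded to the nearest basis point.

-232 basis points

Ex-post: (1 + 0.0283)/(1 + 0.0527) − 1 = -2.3178%
So the realized real rate is -232 basis points.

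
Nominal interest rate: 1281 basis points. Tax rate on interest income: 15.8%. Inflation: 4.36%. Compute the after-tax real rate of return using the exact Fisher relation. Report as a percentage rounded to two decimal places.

After-tax nominal return = 12.81% × (1 − 0.158) = 10.78602%.
1 + r = 1.1078602 / 1.04360 = 1.061576
After-tax real rate = 1.061576 − 1 → 6.16%.

6.16%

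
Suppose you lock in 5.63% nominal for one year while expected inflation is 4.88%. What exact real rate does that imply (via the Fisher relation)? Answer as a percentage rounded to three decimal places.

By the Fisher relation, 1 + r = (1 + i)/(1 + π).
1 + r = 1.05630 / 1.04880 = 1.007151
r = 1.007151 − 1 = 0.7151%, i.e. 0.715%.

0.715%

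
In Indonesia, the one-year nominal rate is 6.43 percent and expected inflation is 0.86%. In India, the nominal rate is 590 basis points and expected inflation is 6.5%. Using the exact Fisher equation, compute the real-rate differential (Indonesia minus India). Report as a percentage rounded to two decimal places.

Indonesia: (1 + 0.0643)/(1 + 0.0086) − 1 = 5.5225%
India: (1 + 0.0590)/(1 + 0.0650) − 1 = -0.5634%
Differential = 5.5225% − (-0.5634%) = 6.0859% → 6.09%.

6.09%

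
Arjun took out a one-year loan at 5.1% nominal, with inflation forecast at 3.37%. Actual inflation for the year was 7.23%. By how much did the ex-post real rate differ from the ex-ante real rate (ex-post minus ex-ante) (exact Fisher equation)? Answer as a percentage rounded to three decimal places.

-3.660%

Ex-ante: (1 + 0.0510)/(1 + 0.0337) − 1 = 1.6736%
Ex-post: (1 + 0.0510)/(1 + 0.0723) − 1 = -1.9864%
Difference (ex-post − ex-ante) = -3.6600% → -3.660%.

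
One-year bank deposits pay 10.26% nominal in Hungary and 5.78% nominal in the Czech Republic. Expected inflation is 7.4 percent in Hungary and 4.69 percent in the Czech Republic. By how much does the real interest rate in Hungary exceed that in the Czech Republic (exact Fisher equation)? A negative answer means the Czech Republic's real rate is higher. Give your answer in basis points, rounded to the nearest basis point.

Hungary: (1 + 0.1026)/(1 + 0.0740) − 1 = 2.6629%
The Czech Republic: (1 + 0.0578)/(1 + 0.0469) − 1 = 1.0412%
Differential = 2.6629% − 1.0412% = 1.6218% → 162 basis points.

162 basis points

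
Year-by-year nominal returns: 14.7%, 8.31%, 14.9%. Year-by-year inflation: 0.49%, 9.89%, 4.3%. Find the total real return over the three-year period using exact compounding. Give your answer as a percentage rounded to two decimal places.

Nominal growth factor = 1.1470 × 1.0831 × 1.1490 = 1.427421
Price-level growth factor = 1.0049 × 1.0989 × 1.0430 = 1.151769
Real growth factor = 1.427421 / 1.151769 = 1.239329
Total real return = 1.239329 − 1 → 23.93%.

23.93%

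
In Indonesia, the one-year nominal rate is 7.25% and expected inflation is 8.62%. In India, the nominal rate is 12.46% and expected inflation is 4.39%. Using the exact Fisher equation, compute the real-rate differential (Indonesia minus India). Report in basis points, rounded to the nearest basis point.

Indonesia: (1 + 0.0725)/(1 + 0.0862) − 1 = -1.2613%
India: (1 + 0.1246)/(1 + 0.0439) − 1 = 7.7306%
Differential = -1.2613% − 7.7306% = -8.9919% → -899 basis points.

-899 basis points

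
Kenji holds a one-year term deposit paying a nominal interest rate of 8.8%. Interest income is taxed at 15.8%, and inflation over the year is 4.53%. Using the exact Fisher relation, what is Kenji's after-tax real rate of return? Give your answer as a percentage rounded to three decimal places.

After-tax nominal return = 8.8% × (1 − 0.158) = 7.4096%.
1 + r = 1.074096 / 1.04530 = 1.027548
After-tax real rate = 1.027548 − 1 → 2.755%.

2.755%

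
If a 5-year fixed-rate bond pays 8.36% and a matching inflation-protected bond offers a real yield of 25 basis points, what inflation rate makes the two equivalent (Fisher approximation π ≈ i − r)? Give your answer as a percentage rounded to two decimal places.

8.11%

π ≈ i − r = 8.36% − 0.25% → 8.11%.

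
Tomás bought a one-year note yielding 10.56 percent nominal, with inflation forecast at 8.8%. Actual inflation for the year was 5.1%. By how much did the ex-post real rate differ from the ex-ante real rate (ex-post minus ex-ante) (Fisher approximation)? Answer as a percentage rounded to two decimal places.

3.70%

Ex-ante: 10.56% − 8.8% = 1.760%
Ex-post: 10.56% − 5.1% = 5.460%
Difference (ex-post − ex-ante) = 3.7000% → 3.70%.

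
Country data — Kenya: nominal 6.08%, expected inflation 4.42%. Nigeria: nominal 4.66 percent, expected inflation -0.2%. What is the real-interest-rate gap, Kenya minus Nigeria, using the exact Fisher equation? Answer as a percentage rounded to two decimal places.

-3.28%

Kenya: (1 + 0.0608)/(1 + 0.0442) − 1 = 1.5897%
Nigeria: (1 + 0.0466)/(1 − 0.0020) − 1 = 4.8697%
Differential = 1.5897% − 4.8697% = -3.2800% → -3.28%.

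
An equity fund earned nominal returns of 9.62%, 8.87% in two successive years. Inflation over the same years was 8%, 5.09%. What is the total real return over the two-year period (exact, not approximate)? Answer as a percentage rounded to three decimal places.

Compound the nominal returns: 1.0962 × 1.0887 = 1.193433.
Compound inflation: 1.0800 × 1.0509 = 1.134972.
Deflate: 1.193433 / 1.134972 = 1.051509.
Total real return = 1.051509 − 1 → 5.151%.

5.151%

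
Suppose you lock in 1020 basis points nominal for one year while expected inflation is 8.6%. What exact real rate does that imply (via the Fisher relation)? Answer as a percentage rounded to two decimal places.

By the Fisher relation, 1 + r = (1 + i)/(1 + π).
1 + r = 1.10200 / 1.08600 = 1.014733
r = 1.014733 − 1 = 1.4733%, i.e. 1.47%.

1.47%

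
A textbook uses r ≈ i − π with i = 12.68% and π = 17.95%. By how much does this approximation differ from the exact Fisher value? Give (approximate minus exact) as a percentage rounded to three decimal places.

Approximate: r ≈ 12.680% − 17.950% = -5.2700%
Exact: (1 + 0.1268)/(1 + 0.1795) − 1 = -4.4680%
Error = -5.2700% − (-4.4680%) = -0.8020% → -0.802%.

-0.802%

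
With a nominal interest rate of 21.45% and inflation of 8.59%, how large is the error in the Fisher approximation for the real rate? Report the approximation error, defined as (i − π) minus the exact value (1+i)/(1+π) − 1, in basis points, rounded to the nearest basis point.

102 basis points

Approximate: r ≈ 21.450% − 8.590% = 12.8600%
Exact: (1 + 0.2145)/(1 + 0.0859) − 1 = 11.8427%
Error = 12.8600% − 11.8427% = 1.0173% → 102 basis points.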